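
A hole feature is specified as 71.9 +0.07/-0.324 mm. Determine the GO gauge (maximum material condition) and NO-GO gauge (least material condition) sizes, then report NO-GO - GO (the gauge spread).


GO = nominal - lower_tol (smallest hole = maximum material condition)
GO = 71.9 - 0.324 = 71.576
NO-GO = nominal + upper_tol (largest hole = least material condition)
NO-GO = 71.9 + 0.07 = 71.97
spread = NO-GO - GO = 71.97 - 71.576 = 0.3940

0.3940


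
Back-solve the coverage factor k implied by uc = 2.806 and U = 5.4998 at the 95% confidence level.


k = U / uc
k = 5.4998 / 2.806
k = 1.96

1.96


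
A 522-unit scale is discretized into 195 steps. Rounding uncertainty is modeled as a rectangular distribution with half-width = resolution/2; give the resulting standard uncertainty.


resolution = range / divisions
resolution = 522 / 195 = 2.6769231
u_res = resolution / (2*sqrt(3))
u_res = 2.6769231 / 3.4641016
u_res = 0.7728

0.7728


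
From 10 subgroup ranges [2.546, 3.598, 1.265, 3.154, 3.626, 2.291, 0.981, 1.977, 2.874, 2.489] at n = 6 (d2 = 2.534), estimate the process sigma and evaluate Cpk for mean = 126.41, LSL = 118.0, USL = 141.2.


R_bar = (2.546 + 3.598 + 1.265 + 3.154 + 3.626 + 2.291 + 0.981 + 1.977 + 2.874 + 2.489) / 10 = 2.4801
sigma = R_bar / d2 = 2.4801 / 2.534 = 0.97872928
Cp = (USL - LSL)/(6*sigma) = (141.2 - 118.0)/(6*0.97872928) = 3.9507
Cpu = (141.2 - 126.41)/(3*0.97872928) = 5.0371
Cpl = (126.41 - 118.0)/(3*0.97872928) = 2.8643
Cpk = min(Cpu, Cpl) = 2.8643

2.8643


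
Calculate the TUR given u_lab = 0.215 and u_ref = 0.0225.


TUR = u_lab / u_ref
= 0.215 / 0.0225
= 9.5556

9.5556


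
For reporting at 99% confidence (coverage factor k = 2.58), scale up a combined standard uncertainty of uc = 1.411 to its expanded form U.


U = k * uc
U = 2.58 * 1.411
U = 3.6404

3.6404


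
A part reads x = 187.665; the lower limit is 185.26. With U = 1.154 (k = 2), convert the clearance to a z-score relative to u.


u = U / k = 1.154 / 2 = 0.577
margin = |LSL - x| = |185.26 - 187.665| = 2.405
z = margin / u = 2.405 / 0.577
z = 4.1681

4.1681


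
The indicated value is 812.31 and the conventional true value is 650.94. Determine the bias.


Systematic error = measured - true
= 812.31 - 650.94
= 161.3700

161.3700


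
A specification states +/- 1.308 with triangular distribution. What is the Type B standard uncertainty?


u_B = half_width / sqrt(6)
u_B = 1.308 / 2.4494897
u_B = 0.5340

0.5340


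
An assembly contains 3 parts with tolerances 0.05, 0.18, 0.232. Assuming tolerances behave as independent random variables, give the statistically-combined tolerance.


RSS = sqrt(0.05^2 + 0.18^2 + 0.232^2)
= sqrt(0.088724)
= 0.2979

0.2979


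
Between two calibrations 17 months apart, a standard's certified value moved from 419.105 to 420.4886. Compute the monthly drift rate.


rate = (v2 - v1) / months
= (420.4886 - 419.105) / 17
= 1.3836 / 17
= 0.0814

0.0814


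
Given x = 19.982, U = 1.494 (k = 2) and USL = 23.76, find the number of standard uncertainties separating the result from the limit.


u = U / k = 1.494 / 2 = 0.747
margin = |USL - x| = |23.76 - 19.982| = 3.778
z = margin / u = 3.778 / 0.747
z = 5.0576

5.0576


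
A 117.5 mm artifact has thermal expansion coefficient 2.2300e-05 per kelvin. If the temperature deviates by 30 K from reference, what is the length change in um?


dL = L * alpha * dT
= 117.5 * 2.2300e-05 * 30
= 0.0786075 mm
dL_um = 0.0786075 * 1000 = 78.6075 um

78.6075


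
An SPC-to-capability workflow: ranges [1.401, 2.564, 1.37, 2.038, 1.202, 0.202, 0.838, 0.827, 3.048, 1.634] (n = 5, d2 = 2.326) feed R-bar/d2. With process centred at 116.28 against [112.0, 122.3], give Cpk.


R_bar = (1.401 + 2.564 + 1.37 + 2.038 + 1.202 + 0.202 + 0.838 + 0.827 + 3.048 + 1.634) / 10 = 1.5124
sigma = R_bar / d2 = 1.5124 / 2.326 = 0.65021496
Cp = (USL - LSL)/(6*sigma) = (122.3 - 112.0)/(6*0.65021496) = 2.6402
Cpu = (122.3 - 116.28)/(3*0.65021496) = 3.0862
Cpl = (116.28 - 112.0)/(3*0.65021496) = 2.1941
Cpk = min(Cpu, Cpl) = 2.1941

2.1941


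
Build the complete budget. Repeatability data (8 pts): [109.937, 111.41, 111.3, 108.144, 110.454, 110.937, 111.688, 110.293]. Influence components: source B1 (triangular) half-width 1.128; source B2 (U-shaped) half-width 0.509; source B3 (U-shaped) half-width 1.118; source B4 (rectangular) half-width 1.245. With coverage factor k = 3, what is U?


mean = (109.937 + 111.41 + 111.3 + 108.144 + 110.454 + 110.937 + 111.688 + 110.293) / 8 = 110.520375
s = sqrt(sum((x - mean)^2)/(n-1)) = 1.1326178
u_A = s / sqrt(n) = 1.1326178 / sqrt(8) = 0.40044086
u_B1 = 1.128 / sqrt(6) = 0.46050407
u_B2 = 0.509 / sqrt(2) = 0.35991735
u_B3 = 1.118 / sqrt(2) = 0.79054538
u_B4 = 1.245 / sqrt(3) = 0.71880109
uc = sqrt(0.40044086^2 + 0.46050407^2 + 0.35991735^2 + 0.79054538^2 + 0.71880109^2) = 1.2820275
U = k * uc = 3 * 1.2820275
U = 3.8461

3.8461


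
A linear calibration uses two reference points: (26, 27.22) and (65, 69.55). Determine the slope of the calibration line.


slope = (y2 - y1) / (x2 - x1)
= (69.55 - 27.22) / (65 - 26)
= 42.3300 / 39
= 1.0854

1.0854


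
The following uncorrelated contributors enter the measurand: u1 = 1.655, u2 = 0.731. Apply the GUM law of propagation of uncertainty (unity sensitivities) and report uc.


uc = sqrt(1.655^2 + 0.731^2)
uc = sqrt(3.273386)
uc = 1.8093

1.8093


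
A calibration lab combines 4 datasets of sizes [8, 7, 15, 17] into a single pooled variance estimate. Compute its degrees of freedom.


nu = sum_i (n_i - 1)
nu = ((8 - 1) + (7 - 1) + (15 - 1) + (17 - 1))
nu = 7 + 6 + 14 + 16
nu = 43

43


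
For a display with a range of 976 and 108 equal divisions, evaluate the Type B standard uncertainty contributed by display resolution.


resolution = range / divisions
resolution = 976 / 108 = 9.037037
u_res = resolution / (2*sqrt(3))
u_res = 9.037037 / 3.4641016
u_res = 2.6088

2.6088


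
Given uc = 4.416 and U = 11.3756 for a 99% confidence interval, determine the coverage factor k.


k = U / uc
k = 11.3756 / 4.416
k = 2.576

2.576


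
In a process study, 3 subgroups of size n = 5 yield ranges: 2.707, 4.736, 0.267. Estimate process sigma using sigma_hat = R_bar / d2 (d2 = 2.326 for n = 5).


R_bar = (2.707 + 4.736 + 0.267) / 3
R_bar = 7.71 / 3 = 2.57
sigma_hat = R_bar / d2 = 2.57 / 2.326 = 1.1049

1.1049


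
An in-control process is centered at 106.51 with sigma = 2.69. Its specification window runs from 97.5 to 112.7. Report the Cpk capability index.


Cpu = (USL - mean) / (3*sigma) = (112.7 - 106.51) / (3*2.69) = 0.7670
Cpl = (mean - LSL) / (3*sigma) = (106.51 - 97.5) / (3*2.69) = 1.1165
Cpk = min(Cpu, Cpl) = 0.7670

0.7670


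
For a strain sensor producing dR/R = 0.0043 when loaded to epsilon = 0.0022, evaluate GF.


GF = (dR/R) / epsilon
= 0.0043 / 0.0022
= 1.9545

1.9545


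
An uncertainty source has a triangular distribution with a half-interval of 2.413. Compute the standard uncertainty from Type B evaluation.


u_B = half_width / sqrt(6)
u_B = 2.413 / 2.4494897
u_B = 0.9851

0.9851


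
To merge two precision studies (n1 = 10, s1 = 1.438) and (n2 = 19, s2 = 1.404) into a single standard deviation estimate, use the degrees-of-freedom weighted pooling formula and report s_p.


s_p = sqrt(((n1-1)*s1^2 + (n2-1)*s2^2) / (n1+n2-2))
numerator = (10-1)*1.438^2 + (19-1)*1.404^2 = 18.610596 + 35.481888 = 54.092484
denominator = 10 + 19 - 2 = 27
s_p^2 = 54.092484 / 27 = 2.0034253
s_p = sqrt(2.0034253) = 1.4154

1.4154


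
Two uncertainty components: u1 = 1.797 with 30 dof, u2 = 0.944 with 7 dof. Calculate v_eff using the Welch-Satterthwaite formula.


uc = sqrt(u1^2 + u2^2) = sqrt(1.797^2 + 0.944^2) = 2.0298633
v_eff = uc^4 / (u1^4/v1 + u2^4/v2)
= 2.0298633^4 / (1.797^4/30 + 0.944^4/7)
= 16.977243 / 0.46103922
v_eff = 36.8239

36.8239


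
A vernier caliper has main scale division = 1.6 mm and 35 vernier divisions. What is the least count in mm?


LC = MSD / n_div
= 1.6 / 35
= 0.0457

0.0457


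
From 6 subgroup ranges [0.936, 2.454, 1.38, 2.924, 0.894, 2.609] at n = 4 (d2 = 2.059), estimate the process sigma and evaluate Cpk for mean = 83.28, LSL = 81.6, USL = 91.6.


R_bar = (0.936 + 2.454 + 1.38 + 2.924 + 0.894 + 2.609) / 6 = 1.8661667
sigma = R_bar / d2 = 1.8661667 / 2.059 = 0.90634614
Cp = (USL - LSL)/(6*sigma) = (91.6 - 81.6)/(6*0.90634614) = 1.8389
Cpu = (91.6 - 83.28)/(3*0.90634614) = 3.0599
Cpl = (83.28 - 81.6)/(3*0.90634614) = 0.6179
Cpk = min(Cpu, Cpl) = 0.6179

0.6179


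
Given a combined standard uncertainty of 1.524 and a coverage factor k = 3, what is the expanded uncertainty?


U = k * uc
U = 3 * 1.524
U = 4.5720

4.5720


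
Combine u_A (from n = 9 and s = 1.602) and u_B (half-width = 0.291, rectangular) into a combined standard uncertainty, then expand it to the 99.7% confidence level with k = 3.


u_A = s / sqrt(n) = 1.602 / sqrt(9) = 0.534
u_B = half_width / sqrt(3) = 0.291 / sqrt(3) = 0.16800893
uc = sqrt(u_A^2 + u_B^2) = sqrt(0.534^2 + 0.16800893^2) = 0.55980622
U = k * uc = 3 * 0.55980622
U = 1.6794

1.6794


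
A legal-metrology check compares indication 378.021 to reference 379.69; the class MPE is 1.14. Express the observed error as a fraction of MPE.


e = indication - reference = 378.021 - 379.69 = -1.6690
|e| = 1.6690
ratio = |e| / MPE = 1.6690 / 1.14
ratio = 1.4640

1.4640


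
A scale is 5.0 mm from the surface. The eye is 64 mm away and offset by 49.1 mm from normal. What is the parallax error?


error = h * offset / d
= 5.0 * 49.1 / 64
= 3.8359

3.8359


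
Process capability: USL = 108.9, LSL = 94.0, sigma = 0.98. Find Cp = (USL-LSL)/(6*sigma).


Cp = (USL - LSL) / (6 * sigma)
= (108.9 - 94.0) / (6 * 0.98)
= 14.9000 / 5.8800
= 2.5340

2.5340


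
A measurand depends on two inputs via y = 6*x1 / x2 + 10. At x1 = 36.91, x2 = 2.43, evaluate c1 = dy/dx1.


y = 6*x1 / x2 + 10
dy/dx1 = 6/x2
Evaluate at x2 = 2.43: c1 = 6 / 2.43
c1 = 2.4691

2.4691


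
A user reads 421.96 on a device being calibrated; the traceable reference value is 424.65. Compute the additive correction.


Correction = standard - reading
= 424.65 - 421.96
= 2.6900

2.6900


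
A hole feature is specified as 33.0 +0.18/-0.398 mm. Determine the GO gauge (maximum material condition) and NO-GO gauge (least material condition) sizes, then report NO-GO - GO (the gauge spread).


GO = nominal - lower_tol (smallest hole = maximum material condition)
GO = 33.0 - 0.398 = 32.602
NO-GO = nominal + upper_tol (largest hole = least material condition)
NO-GO = 33.0 + 0.18 = 33.18
spread = NO-GO - GO = 33.18 - 32.602 = 0.5780

0.5780


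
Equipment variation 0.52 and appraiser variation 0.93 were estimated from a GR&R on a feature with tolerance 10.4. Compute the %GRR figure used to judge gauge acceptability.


GRR = sqrt(EV^2 + AV^2) = sqrt(0.52^2 + 0.93^2) = 1.0655046
%GRR = GRR / tol * 100 = 1.0655046 / 10.4 * 100
%GRR = 10.2452

10.2452


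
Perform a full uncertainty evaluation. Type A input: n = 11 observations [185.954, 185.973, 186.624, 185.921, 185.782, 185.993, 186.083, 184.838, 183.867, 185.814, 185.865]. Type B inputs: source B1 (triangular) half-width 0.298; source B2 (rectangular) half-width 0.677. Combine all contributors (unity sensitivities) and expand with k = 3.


mean = (185.954 + 185.973 + 186.624 + 185.921 + 185.782 + 185.993 + 186.083 + 184.838 + 183.867 + 185.814 + 185.865) / 11 = 185.7012727
s = sqrt(sum((x - mean)^2)/(n-1)) = 0.73648219
u_A = s / sqrt(n) = 0.73648219 / sqrt(11) = 0.22205774
u_B1 = 0.298 / sqrt(6) = 0.12165799
u_B2 = 0.677 / sqrt(3) = 0.39086613
uc = sqrt(0.22205774^2 + 0.12165799^2 + 0.39086613^2) = 0.4657109
U = k * uc = 3 * 0.4657109
U = 1.3971

1.3971


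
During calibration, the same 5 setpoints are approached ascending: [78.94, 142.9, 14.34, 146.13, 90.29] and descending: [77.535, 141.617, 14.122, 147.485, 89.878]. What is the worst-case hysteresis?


|78.94 - 77.535| = 1.4050
|142.9 - 141.617| = 1.2830
|14.34 - 14.122| = 0.2180
|146.13 - 147.485| = 1.3550
|90.29 - 89.878| = 0.4120
hysteresis = max(diffs) = 1.4050

1.4050


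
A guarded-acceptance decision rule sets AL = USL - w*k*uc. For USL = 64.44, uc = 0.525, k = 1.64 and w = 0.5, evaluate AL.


U = k * uc = 1.64 * 0.525 = 0.861
guard band g = w * U = 0.5 * 0.861 = 0.4305
AL = USL - g = 64.44 - 0.4305
AL = 64.0095

64.0095


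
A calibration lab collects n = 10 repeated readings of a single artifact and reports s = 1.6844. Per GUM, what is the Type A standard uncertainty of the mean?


u_A = s / sqrt(n)
u_A = 1.6844 / sqrt(10)
u_A = 1.6844 / 3.1622777
u_A = 0.5327

0.5327


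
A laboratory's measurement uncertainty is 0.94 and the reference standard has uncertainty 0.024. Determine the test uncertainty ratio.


TUR = u_lab / u_ref
= 0.94 / 0.024
= 39.1667

39.1667


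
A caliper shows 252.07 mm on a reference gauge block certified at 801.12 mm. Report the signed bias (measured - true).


Systematic error = measured - true
= 252.07 - 801.12
= -549.0500

-549.0500


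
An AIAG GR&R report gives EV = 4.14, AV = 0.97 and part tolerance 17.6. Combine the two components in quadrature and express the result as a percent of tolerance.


GRR = sqrt(EV^2 + AV^2) = sqrt(4.14^2 + 0.97^2) = 4.2521171
%GRR = GRR / tol * 100 = 4.2521171 / 17.6 * 100
%GRR = 24.1598

24.1598


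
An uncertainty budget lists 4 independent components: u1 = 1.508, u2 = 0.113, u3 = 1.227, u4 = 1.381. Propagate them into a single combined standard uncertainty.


uc = sqrt(1.508^2 + 0.113^2 + 1.227^2 + 1.381^2)
uc = sqrt(5.699523)
uc = 2.3874

2.3874


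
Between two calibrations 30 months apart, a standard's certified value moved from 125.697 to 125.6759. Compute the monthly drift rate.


rate = (v2 - v1) / months
= (125.6759 - 125.697) / 30
= -0.0211 / 30
= -7.0333e-04

-7.0333e-04


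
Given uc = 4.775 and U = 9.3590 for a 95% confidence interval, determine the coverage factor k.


k = U / uc
k = 9.3590 / 4.775
k = 1.96

1.96


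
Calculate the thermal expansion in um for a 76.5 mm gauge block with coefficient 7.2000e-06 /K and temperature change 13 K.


dL = L * alpha * dT
= 76.5 * 7.2000e-06 * 13
= 0.0071604 mm
dL_um = 0.0071604 * 1000 = 7.1604 um

7.1604


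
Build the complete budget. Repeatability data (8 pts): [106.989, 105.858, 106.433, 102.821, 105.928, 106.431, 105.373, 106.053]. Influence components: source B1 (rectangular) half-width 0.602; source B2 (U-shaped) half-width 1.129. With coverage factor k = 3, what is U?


mean = (106.989 + 105.858 + 106.433 + 102.821 + 105.928 + 106.431 + 105.373 + 106.053) / 8 = 105.73575
s = sqrt(sum((x - mean)^2)/(n-1)) = 1.2716734
u_A = s / sqrt(n) = 1.2716734 / sqrt(8) = 0.44960444
u_B1 = 0.602 / sqrt(3) = 0.34756486
u_B2 = 1.129 / sqrt(2) = 0.79832356
uc = sqrt(0.44960444^2 + 0.34756486^2 + 0.79832356^2) = 0.97993163
U = k * uc = 3 * 0.97993163
U = 2.9398

2.9398


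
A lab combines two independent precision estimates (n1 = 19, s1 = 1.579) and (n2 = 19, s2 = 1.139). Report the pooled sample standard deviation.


s_p = sqrt(((n1-1)*s1^2 + (n2-1)*s2^2) / (n1+n2-2))
numerator = (19-1)*1.579^2 + (19-1)*1.139^2 = 44.878338 + 23.351778 = 68.230116
denominator = 19 + 19 - 2 = 36
s_p^2 = 68.230116 / 36 = 1.895281
s_p = sqrt(1.895281) = 1.3767

1.3767


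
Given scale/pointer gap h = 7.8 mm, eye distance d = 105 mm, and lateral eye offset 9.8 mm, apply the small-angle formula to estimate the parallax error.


error = h * offset / d
= 7.8 * 9.8 / 105
= 0.7280

0.7280


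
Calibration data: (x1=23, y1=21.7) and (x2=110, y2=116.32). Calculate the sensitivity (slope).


slope = (y2 - y1) / (x2 - x1)
= (116.32 - 21.7) / (110 - 23)
= 94.6200 / 87
= 1.0876

1.0876


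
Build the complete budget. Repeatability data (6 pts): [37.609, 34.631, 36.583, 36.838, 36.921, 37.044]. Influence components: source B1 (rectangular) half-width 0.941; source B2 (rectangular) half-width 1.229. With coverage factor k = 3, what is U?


mean = (37.609 + 34.631 + 36.583 + 36.838 + 36.921 + 37.044) / 6 = 36.60433333
s = sqrt(sum((x - mean)^2)/(n-1)) = 1.0248941
u_A = s / sqrt(n) = 1.0248941 / sqrt(6) = 0.41841126
u_B1 = 0.941 / sqrt(3) = 0.5432866
u_B2 = 1.229 / sqrt(3) = 0.70956348
uc = sqrt(0.41841126^2 + 0.5432866^2 + 0.70956348^2) = 0.98676676
U = k * uc = 3 * 0.98676676
U = 2.9603

2.9603


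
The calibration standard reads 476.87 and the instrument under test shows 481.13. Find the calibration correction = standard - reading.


Correction = standard - reading
= 476.87 - 481.13
= -4.2600

-4.2600


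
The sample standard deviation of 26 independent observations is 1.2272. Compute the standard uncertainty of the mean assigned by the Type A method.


u_A = s / sqrt(n)
u_A = 1.2272 / sqrt(26)
u_A = 1.2272 / 5.0990195
u_A = 0.2407

0.2407


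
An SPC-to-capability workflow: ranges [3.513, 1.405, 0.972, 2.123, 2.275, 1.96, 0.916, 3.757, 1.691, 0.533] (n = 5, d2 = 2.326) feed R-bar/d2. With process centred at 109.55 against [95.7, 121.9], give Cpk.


R_bar = (3.513 + 1.405 + 0.972 + 2.123 + 2.275 + 1.96 + 0.916 + 3.757 + 1.691 + 0.533) / 10 = 1.9145
sigma = R_bar / d2 = 1.9145 / 2.326 = 0.82308684
Cp = (USL - LSL)/(6*sigma) = (121.9 - 95.7)/(6*0.82308684) = 5.3052
Cpu = (121.9 - 109.55)/(3*0.82308684) = 5.0015
Cpl = (109.55 - 95.7)/(3*0.82308684) = 5.6090
Cpk = min(Cpu, Cpl) = 5.0015

5.0015


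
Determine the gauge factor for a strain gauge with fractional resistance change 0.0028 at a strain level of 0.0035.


GF = (dR/R) / epsilon
= 0.0028 / 0.0035
= 0.8000

0.8000


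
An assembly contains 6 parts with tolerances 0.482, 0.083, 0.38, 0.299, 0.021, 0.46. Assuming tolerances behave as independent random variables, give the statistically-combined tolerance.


RSS = sqrt(0.482^2 + 0.083^2 + 0.38^2 + 0.299^2 + 0.021^2 + 0.46^2)
= sqrt(0.685055)
= 0.8277

0.8277


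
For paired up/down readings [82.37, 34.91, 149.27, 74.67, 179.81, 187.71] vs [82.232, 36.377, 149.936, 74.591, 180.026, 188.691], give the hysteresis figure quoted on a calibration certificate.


|82.37 - 82.232| = 0.1380
|34.91 - 36.377| = 1.4670
|149.27 - 149.936| = 0.6660
|74.67 - 74.591| = 0.0790
|179.81 - 180.026| = 0.2160
|187.71 - 188.691| = 0.9810
hysteresis = max(diffs) = 1.4670

1.4670


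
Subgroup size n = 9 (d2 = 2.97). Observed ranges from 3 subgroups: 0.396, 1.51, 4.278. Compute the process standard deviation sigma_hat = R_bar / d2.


R_bar = (0.396 + 1.51 + 4.278) / 3
R_bar = 6.184 / 3 = 2.0613333
sigma_hat = R_bar / d2 = 2.0613333 / 2.97 = 0.6941

0.6941


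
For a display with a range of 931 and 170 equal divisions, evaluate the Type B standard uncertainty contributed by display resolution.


resolution = range / divisions
resolution = 931 / 170 = 5.4764706
u_res = resolution / (2*sqrt(3))
u_res = 5.4764706 / 3.4641016
u_res = 1.5809

1.5809


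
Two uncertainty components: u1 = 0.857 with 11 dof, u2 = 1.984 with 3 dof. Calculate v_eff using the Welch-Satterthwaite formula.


uc = sqrt(u1^2 + u2^2) = sqrt(0.857^2 + 1.984^2) = 2.1611814
v_eff = uc^4 / (u1^4/v1 + u2^4/v2)
= 2.1611814^4 / (0.857^4/11 + 1.984^4/3)
= 21.815486 / 5.2137415
v_eff = 4.1842

4.1842


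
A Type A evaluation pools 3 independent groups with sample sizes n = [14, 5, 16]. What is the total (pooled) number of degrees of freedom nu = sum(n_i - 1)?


nu = sum_i (n_i - 1)
nu = ((14 - 1) + (5 - 1) + (16 - 1))
nu = 13 + 4 + 15
nu = 32

32


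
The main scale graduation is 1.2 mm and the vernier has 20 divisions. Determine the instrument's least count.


LC = MSD / n_div
= 1.2 / 20
= 0.0600

0.0600


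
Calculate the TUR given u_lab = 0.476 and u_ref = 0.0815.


TUR = u_lab / u_ref
= 0.476 / 0.0815
= 5.8405

5.8405


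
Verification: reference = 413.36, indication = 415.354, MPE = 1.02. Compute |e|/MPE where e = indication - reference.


e = indication - reference = 415.354 - 413.36 = 1.9940
|e| = 1.9940
ratio = |e| / MPE = 1.9940 / 1.02
ratio = 1.9549

1.9549


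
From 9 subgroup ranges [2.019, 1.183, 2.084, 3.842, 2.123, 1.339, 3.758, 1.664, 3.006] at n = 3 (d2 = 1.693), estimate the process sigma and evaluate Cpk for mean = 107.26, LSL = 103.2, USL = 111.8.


R_bar = (2.019 + 1.183 + 2.084 + 3.842 + 2.123 + 1.339 + 3.758 + 1.664 + 3.006) / 9 = 2.3353333
sigma = R_bar / d2 = 2.3353333 / 1.693 = 1.3794054
Cp = (USL - LSL)/(6*sigma) = (111.8 - 103.2)/(6*1.3794054) = 1.0391
Cpu = (111.8 - 107.26)/(3*1.3794054) = 1.0971
Cpl = (107.26 - 103.2)/(3*1.3794054) = 0.9811
Cpk = min(Cpu, Cpl) = 0.9811

0.9811


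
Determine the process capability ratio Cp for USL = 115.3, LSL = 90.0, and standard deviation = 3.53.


Cp = (USL - LSL) / (6 * sigma)
= (115.3 - 90.0) / (6 * 3.53)
= 25.3000 / 21.1800
= 1.1945

1.1945


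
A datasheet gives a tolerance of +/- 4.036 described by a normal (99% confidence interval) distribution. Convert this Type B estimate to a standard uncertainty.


u_B = half_width / 2.576
u_B = 4.036 / 2.576
u_B = 1.5668

1.5668


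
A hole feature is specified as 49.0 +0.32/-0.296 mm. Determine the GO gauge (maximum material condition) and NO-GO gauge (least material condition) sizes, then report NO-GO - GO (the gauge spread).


GO = nominal - lower_tol (smallest hole = maximum material condition)
GO = 49.0 - 0.296 = 48.704
NO-GO = nominal + upper_tol (largest hole = least material condition)
NO-GO = 49.0 + 0.32 = 49.32
spread = NO-GO - GO = 49.32 - 48.704 = 0.6160

0.6160


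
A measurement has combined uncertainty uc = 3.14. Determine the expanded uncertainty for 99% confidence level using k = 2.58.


U = k * uc
U = 2.58 * 3.14
U = 8.1012

8.1012


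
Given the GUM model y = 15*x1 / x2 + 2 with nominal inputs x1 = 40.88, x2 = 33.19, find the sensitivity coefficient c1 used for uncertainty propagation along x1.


y = 15*x1 / x2 + 2
dy/dx1 = 15/x2
Evaluate at x2 = 33.19: c1 = 15 / 33.19
c1 = 0.4519

0.4519


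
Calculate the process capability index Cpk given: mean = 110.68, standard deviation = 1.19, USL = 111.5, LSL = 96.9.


Cpu = (USL - mean) / (3*sigma) = (111.5 - 110.68) / (3*1.19) = 0.2297
Cpl = (mean - LSL) / (3*sigma) = (110.68 - 96.9) / (3*1.19) = 3.8599
Cpk = min(Cpu, Cpl) = 0.2297

0.2297


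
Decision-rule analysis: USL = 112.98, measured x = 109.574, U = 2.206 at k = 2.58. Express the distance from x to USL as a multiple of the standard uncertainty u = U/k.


u = U / k = 2.206 / 2.58 = 0.85503876
margin = |USL - x| = |112.98 - 109.574| = 3.406
z = margin / u = 3.406 / 0.85503876
z = 3.9834

3.9834


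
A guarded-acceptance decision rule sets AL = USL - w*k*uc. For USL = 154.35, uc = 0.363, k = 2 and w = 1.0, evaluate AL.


U = k * uc = 2 * 0.363 = 0.726
guard band g = w * U = 1.0 * 0.726 = 0.726
AL = USL - g = 154.35 - 0.726
AL = 153.6240

153.6240


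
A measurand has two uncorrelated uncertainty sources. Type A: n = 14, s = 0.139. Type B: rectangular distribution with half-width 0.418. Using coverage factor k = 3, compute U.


u_A = s / sqrt(n) = 0.139 / sqrt(14) = 0.037149313
u_B = half_width / sqrt(3) = 0.418 / sqrt(3) = 0.24133241
uc = sqrt(u_A^2 + u_B^2) = sqrt(0.037149313^2 + 0.24133241^2) = 0.24417494
U = k * uc = 3 * 0.24417494
U = 0.7325

0.7325


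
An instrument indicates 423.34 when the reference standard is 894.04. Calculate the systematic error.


Systematic error = measured - true
= 423.34 - 894.04
= -470.7000

-470.7000


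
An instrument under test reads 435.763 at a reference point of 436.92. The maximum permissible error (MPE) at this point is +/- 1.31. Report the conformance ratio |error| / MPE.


e = indication - reference = 435.763 - 436.92 = -1.1570
|e| = 1.1570
ratio = |e| / MPE = 1.1570 / 1.31
ratio = 0.8832

0.8832


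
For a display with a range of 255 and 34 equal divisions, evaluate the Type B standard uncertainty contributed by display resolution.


resolution = range / divisions
resolution = 255 / 34 = 7.5
u_res = resolution / (2*sqrt(3))
u_res = 7.5 / 3.4641016
u_res = 2.1651

2.1651


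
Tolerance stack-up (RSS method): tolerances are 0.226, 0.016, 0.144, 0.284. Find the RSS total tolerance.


RSS = sqrt(0.226^2 + 0.016^2 + 0.144^2 + 0.284^2)
= sqrt(0.152724)
= 0.3908

0.3908


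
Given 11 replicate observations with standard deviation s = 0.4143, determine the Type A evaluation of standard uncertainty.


u_A = s / sqrt(n)
u_A = 0.4143 / sqrt(11)
u_A = 0.4143 / 3.3166248
u_A = 0.1249

0.1249


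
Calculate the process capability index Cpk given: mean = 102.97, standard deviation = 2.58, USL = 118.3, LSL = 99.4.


Cpu = (USL - mean) / (3*sigma) = (118.3 - 102.97) / (3*2.58) = 1.9806
Cpl = (mean - LSL) / (3*sigma) = (102.97 - 99.4) / (3*2.58) = 0.4612
Cpk = min(Cpu, Cpl) = 0.4612

0.4612


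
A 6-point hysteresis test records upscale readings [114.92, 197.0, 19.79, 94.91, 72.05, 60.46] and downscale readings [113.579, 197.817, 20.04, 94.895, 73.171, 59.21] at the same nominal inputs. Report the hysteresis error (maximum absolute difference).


|114.92 - 113.579| = 1.3410
|197.0 - 197.817| = 0.8170
|19.79 - 20.04| = 0.2500
|94.91 - 94.895| = 0.0150
|72.05 - 73.171| = 1.1210
|60.46 - 59.21| = 1.2500
hysteresis = max(diffs) = 1.3410

1.3410


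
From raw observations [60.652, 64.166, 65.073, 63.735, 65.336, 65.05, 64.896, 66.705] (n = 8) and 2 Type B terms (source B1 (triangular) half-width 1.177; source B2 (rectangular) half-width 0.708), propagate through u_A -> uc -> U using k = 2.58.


mean = (60.652 + 64.166 + 65.073 + 63.735 + 65.336 + 65.05 + 64.896 + 66.705) / 8 = 64.451625
s = sqrt(sum((x - mean)^2)/(n-1)) = 1.7660986
u_A = s / sqrt(n) = 1.7660986 / sqrt(8) = 0.62441015
u_B1 = 1.177 / sqrt(6) = 0.48050824
u_B2 = 0.708 / sqrt(3) = 0.40876399
uc = sqrt(0.62441015^2 + 0.48050824^2 + 0.40876399^2) = 0.88761715
U = k * uc = 2.58 * 0.88761715
U = 2.2901

2.2901


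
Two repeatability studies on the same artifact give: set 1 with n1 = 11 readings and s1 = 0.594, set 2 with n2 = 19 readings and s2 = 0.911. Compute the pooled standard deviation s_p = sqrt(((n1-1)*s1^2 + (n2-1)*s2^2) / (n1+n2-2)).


s_p = sqrt(((n1-1)*s1^2 + (n2-1)*s2^2) / (n1+n2-2))
numerator = (11-1)*0.594^2 + (19-1)*0.911^2 = 3.52836 + 14.938578 = 18.466938
denominator = 11 + 19 - 2 = 28
s_p^2 = 18.466938 / 28 = 0.6595335
s_p = sqrt(0.6595335) = 0.8121

0.8121


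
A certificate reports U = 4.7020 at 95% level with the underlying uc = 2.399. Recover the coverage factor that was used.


k = U / uc
k = 4.7020 / 2.399
k = 1.96

1.96


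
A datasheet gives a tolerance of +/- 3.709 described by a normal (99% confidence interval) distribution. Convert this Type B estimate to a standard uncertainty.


u_B = half_width / 2.576
u_B = 3.709 / 2.576
u_B = 1.4398

1.4398


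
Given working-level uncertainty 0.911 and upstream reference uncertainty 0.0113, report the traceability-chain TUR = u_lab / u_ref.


TUR = u_lab / u_ref
= 0.911 / 0.0113
= 80.6195

80.6195


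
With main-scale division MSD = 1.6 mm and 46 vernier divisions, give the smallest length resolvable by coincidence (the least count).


LC = MSD / n_div
= 1.6 / 46
= 0.0348

0.0348


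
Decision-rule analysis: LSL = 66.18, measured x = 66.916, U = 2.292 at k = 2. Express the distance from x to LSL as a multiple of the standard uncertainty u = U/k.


u = U / k = 2.292 / 2 = 1.146
margin = |LSL - x| = |66.18 - 66.916| = 0.736
z = margin / u = 0.736 / 1.146
z = 0.6422

0.6422


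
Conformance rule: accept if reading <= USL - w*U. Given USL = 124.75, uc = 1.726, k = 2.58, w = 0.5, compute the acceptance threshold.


U = k * uc = 2.58 * 1.726 = 4.45308
guard band g = w * U = 0.5 * 4.45308 = 2.22654
AL = USL - g = 124.75 - 2.22654
AL = 122.5235

122.5235


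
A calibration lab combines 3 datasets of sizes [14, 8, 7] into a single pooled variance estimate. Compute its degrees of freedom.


nu = sum_i (n_i - 1)
nu = ((14 - 1) + (8 - 1) + (7 - 1))
nu = 13 + 7 + 6
nu = 26

26


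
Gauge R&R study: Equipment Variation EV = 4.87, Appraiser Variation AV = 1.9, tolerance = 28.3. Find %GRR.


GRR = sqrt(EV^2 + AV^2) = sqrt(4.87^2 + 1.9^2) = 5.2275137
%GRR = GRR / tol * 100 = 5.2275137 / 28.3 * 100
%GRR = 18.4718

18.4718


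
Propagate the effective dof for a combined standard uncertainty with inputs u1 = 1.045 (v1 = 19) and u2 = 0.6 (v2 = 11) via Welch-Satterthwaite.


uc = sqrt(u1^2 + u2^2) = sqrt(1.045^2 + 0.6^2) = 1.205
v_eff = uc^4 / (u1^4/v1 + u2^4/v2)
= 1.205^4 / (1.045^4/19 + 0.6^4/11)
= 2.1083766 / 0.074545955
v_eff = 28.2829

28.2829


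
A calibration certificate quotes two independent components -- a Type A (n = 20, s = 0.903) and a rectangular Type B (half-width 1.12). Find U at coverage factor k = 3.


u_A = s / sqrt(n) = 0.903 / sqrt(20) = 0.20191694
u_B = half_width / sqrt(3) = 1.12 / sqrt(3) = 0.6466323
uc = sqrt(u_A^2 + u_B^2) = sqrt(0.20191694^2 + 0.6466323^2) = 0.67742437
U = k * uc = 3 * 0.67742437
U = 2.0323

2.0323


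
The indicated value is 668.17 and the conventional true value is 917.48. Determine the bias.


Systematic error = measured - true
= 668.17 - 917.48
= -249.3100

-249.3100


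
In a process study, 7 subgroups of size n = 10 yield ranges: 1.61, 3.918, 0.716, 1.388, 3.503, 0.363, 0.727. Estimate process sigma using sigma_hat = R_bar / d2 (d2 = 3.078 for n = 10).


R_bar = (1.61 + 3.918 + 0.716 + 1.388 + 3.503 + 0.363 + 0.727) / 7
R_bar = 12.225 / 7 = 1.7464286
sigma_hat = R_bar / d2 = 1.7464286 / 3.078 = 0.5674

0.5674


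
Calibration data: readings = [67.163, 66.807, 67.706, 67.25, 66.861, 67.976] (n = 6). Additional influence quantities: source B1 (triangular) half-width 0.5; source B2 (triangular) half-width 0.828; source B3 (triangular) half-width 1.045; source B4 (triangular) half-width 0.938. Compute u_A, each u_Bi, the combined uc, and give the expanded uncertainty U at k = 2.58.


mean = (67.163 + 66.807 + 67.706 + 67.25 + 66.861 + 67.976) / 6 = 67.29383333
s = sqrt(sum((x - mean)^2)/(n-1)) = 0.46446159
u_A = s / sqrt(n) = 0.46446159 / sqrt(6) = 0.18961565
u_B1 = 0.5 / sqrt(6) = 0.20412415
u_B2 = 0.828 / sqrt(6) = 0.33802958
u_B3 = 1.045 / sqrt(6) = 0.42661946
u_B4 = 0.938 / sqrt(6) = 0.3829369
uc = sqrt(0.18961565^2 + 0.20412415^2 + 0.33802958^2 + 0.42661946^2 + 0.3829369^2) = 0.72147737
U = k * uc = 2.58 * 0.72147737
U = 1.8614

1.8614


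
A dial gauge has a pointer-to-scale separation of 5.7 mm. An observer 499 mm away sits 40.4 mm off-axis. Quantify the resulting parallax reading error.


error = h * offset / d
= 5.7 * 40.4 / 499
= 0.4615

0.4615


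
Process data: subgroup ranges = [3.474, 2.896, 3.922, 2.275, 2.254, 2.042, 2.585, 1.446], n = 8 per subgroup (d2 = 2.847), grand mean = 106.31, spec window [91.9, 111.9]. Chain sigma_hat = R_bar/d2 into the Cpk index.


R_bar = (3.474 + 2.896 + 3.922 + 2.275 + 2.254 + 2.042 + 2.585 + 1.446) / 8 = 2.61175
sigma = R_bar / d2 = 2.61175 / 2.847 = 0.91736916
Cp = (USL - LSL)/(6*sigma) = (111.9 - 91.9)/(6*0.91736916) = 3.6336
Cpu = (111.9 - 106.31)/(3*0.91736916) = 2.0312
Cpl = (106.31 - 91.9)/(3*0.91736916) = 5.2360
Cpk = min(Cpu, Cpl) = 2.0312

2.0312


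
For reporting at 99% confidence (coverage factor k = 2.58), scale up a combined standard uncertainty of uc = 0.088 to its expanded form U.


U = k * uc
U = 2.58 * 0.088
U = 0.2270

0.2270


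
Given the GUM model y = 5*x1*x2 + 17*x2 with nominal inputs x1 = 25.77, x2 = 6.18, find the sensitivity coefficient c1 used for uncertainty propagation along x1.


y = 5*x1*x2 + 17*x2
dy/dx1 = 5*x2
Evaluate at x2 = 6.18: c1 = 5 * 6.18
c1 = 30.9000

30.9000


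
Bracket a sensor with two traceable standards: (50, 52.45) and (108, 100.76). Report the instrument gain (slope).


slope = (y2 - y1) / (x2 - x1)
= (100.76 - 52.45) / (108 - 50)
= 48.3100 / 58
= 0.8329

0.8329


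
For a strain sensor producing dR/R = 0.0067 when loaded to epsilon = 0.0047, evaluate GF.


GF = (dR/R) / epsilon
= 0.0067 / 0.0047
= 1.4255

1.4255


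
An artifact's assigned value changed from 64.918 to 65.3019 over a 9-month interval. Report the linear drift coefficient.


rate = (v2 - v1) / months
= (65.3019 - 64.918) / 9
= 0.3839 / 9
= 0.0427

0.0427


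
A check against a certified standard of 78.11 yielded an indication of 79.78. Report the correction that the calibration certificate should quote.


Correction = standard - reading
= 78.11 - 79.78
= -1.6700

-1.6700


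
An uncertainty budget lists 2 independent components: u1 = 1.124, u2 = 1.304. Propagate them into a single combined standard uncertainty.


uc = sqrt(1.124^2 + 1.304^2)
uc = sqrt(2.963792)
uc = 1.7216

1.7216


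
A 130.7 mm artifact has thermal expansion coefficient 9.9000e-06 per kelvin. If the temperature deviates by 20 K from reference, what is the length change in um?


dL = L * alpha * dT
= 130.7 * 9.9000e-06 * 20
= 0.0258786 mm
dL_um = 0.0258786 * 1000 = 25.8786 um

25.8786


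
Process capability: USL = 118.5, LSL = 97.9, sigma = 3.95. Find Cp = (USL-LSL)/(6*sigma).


Cp = (USL - LSL) / (6 * sigma)
= (118.5 - 97.9) / (6 * 3.95)
= 20.6000 / 23.7000
= 0.8692

0.8692


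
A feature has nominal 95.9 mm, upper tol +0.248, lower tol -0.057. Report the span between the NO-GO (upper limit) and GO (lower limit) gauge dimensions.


GO = nominal - lower_tol (smallest hole = maximum material condition)
GO = 95.9 - 0.057 = 95.843
NO-GO = nominal + upper_tol (largest hole = least material condition)
NO-GO = 95.9 + 0.248 = 96.148
spread = NO-GO - GO = 96.148 - 95.843 = 0.3050

0.3050


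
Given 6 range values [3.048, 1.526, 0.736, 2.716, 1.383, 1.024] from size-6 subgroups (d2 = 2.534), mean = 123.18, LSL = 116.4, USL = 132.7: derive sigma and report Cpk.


R_bar = (3.048 + 1.526 + 0.736 + 2.716 + 1.383 + 1.024) / 6 = 1.7388333
sigma = R_bar / d2 = 1.7388333 / 2.534 = 0.68620099
Cp = (USL - LSL)/(6*sigma) = (132.7 - 116.4)/(6*0.68620099) = 3.9590
Cpu = (132.7 - 123.18)/(3*0.68620099) = 4.6245
Cpl = (123.18 - 116.4)/(3*0.68620099) = 3.2935
Cpk = min(Cpu, Cpl) = 3.2935

3.2935


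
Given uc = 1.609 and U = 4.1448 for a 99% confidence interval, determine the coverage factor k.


k = U / uc
k = 4.1448 / 1.609
k = 2.576

2.576


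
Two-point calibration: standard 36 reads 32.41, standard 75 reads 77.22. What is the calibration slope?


slope = (y2 - y1) / (x2 - x1)
= (77.22 - 32.41) / (75 - 36)
= 44.8100 / 39
= 1.1490

1.1490


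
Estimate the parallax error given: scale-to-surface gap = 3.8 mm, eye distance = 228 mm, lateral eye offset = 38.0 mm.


error = h * offset / d
= 3.8 * 38.0 / 228
= 0.6333

0.6333


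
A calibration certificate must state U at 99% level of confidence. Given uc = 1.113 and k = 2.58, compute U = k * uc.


U = k * uc
U = 2.58 * 1.113
U = 2.8715

2.8715


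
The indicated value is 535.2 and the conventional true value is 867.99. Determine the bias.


Systematic error = measured - true
= 535.2 - 867.99
= -332.7900

-332.7900


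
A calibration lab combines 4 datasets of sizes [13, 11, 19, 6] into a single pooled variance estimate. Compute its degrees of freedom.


nu = sum_i (n_i - 1)
nu = ((13 - 1) + (11 - 1) + (19 - 1) + (6 - 1))
nu = 12 + 10 + 18 + 5
nu = 45

45


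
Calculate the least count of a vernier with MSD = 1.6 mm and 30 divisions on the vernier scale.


LC = MSD / n_div
= 1.6 / 30
= 0.0533

0.0533


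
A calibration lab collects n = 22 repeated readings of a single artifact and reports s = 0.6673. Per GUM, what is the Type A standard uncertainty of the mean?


u_A = s / sqrt(n)
u_A = 0.6673 / sqrt(22)
u_A = 0.6673 / 4.6904158
u_A = 0.1423

0.1423


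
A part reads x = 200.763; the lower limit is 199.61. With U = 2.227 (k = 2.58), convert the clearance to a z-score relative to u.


u = U / k = 2.227 / 2.58 = 0.86317829
margin = |LSL - x| = |199.61 - 200.763| = 1.153
z = margin / u = 1.153 / 0.86317829
z = 1.3358

1.3358


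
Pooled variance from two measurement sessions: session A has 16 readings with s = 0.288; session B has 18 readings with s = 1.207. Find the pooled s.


s_p = sqrt(((n1-1)*s1^2 + (n2-1)*s2^2) / (n1+n2-2))
numerator = (16-1)*0.288^2 + (18-1)*1.207^2 = 1.24416 + 24.766433 = 26.010593
denominator = 16 + 18 - 2 = 32
s_p^2 = 26.010593 / 32 = 0.81283103
s_p = sqrt(0.81283103) = 0.9016

0.9016


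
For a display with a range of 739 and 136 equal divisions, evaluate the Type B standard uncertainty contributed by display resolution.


resolution = range / divisions
resolution = 739 / 136 = 5.4338235
u_res = resolution / (2*sqrt(3))
u_res = 5.4338235 / 3.4641016
u_res = 1.5686

1.5686


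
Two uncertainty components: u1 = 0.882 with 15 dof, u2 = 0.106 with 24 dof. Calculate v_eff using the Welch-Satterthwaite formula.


uc = sqrt(u1^2 + u2^2) = sqrt(0.882^2 + 0.106^2) = 0.88834678
v_eff = uc^4 / (u1^4/v1 + u2^4/v2)
= 0.88834678^4 / (0.882^4/15 + 0.106^4/24)
= 0.62277351 / 0.040349644
v_eff = 15.4344

15.4344


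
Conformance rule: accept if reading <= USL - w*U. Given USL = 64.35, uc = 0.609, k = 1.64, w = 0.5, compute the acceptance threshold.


U = k * uc = 1.64 * 0.609 = 0.99876
guard band g = w * U = 0.5 * 0.99876 = 0.49938
AL = USL - g = 64.35 - 0.49938
AL = 63.8506

63.8506


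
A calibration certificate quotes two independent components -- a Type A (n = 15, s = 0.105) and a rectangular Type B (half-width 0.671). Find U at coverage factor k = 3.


u_A = s / sqrt(n) = 0.105 / sqrt(15) = 0.027110883
u_B = half_width / sqrt(3) = 0.671 / sqrt(3) = 0.38740203
uc = sqrt(u_A^2 + u_B^2) = sqrt(0.027110883^2 + 0.38740203^2) = 0.3883495
U = k * uc = 3 * 0.3883495
U = 1.1650

1.1650


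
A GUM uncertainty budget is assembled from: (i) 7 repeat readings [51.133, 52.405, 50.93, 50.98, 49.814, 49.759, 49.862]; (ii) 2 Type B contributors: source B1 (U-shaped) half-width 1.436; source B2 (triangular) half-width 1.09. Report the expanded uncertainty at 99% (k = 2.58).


mean = (51.133 + 52.405 + 50.93 + 50.98 + 49.814 + 49.759 + 49.862) / 7 = 50.69757143
s = sqrt(sum((x - mean)^2)/(n-1)) = 0.96596184
u_A = s / sqrt(n) = 0.96596184 / sqrt(7) = 0.36509926
u_B1 = 1.436 / sqrt(2) = 1.0154053
u_B2 = 1.09 / sqrt(6) = 0.44499064
uc = sqrt(0.36509926^2 + 1.0154053^2 + 0.44499064^2) = 1.1672027
U = k * uc = 2.58 * 1.1672027
U = 3.0114

3.0114


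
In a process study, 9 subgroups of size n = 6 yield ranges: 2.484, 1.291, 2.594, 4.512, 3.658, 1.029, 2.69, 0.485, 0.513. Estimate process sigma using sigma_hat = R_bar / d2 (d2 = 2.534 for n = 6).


R_bar = (2.484 + 1.291 + 2.594 + 4.512 + 3.658 + 1.029 + 2.69 + 0.485 + 0.513) / 9
R_bar = 19.256 / 9 = 2.1395556
sigma_hat = R_bar / d2 = 2.1395556 / 2.534 = 0.8443

0.8443


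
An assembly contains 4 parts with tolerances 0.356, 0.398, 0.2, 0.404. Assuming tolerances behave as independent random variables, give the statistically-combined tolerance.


RSS = sqrt(0.356^2 + 0.398^2 + 0.2^2 + 0.404^2)
= sqrt(0.488356)
= 0.6988

0.6988


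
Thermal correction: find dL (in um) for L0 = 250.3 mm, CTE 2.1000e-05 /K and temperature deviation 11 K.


dL = L * alpha * dT
= 250.3 * 2.1000e-05 * 11
= 0.0578193 mm
dL_um = 0.0578193 * 1000 = 57.8193 um

57.8193


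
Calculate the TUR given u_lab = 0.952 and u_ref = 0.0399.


TUR = u_lab / u_ref
= 0.952 / 0.0399
= 23.8596

23.8596


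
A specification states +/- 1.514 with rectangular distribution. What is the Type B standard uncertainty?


u_B = half_width / sqrt(3)
u_B = 1.514 / 1.7320508
u_B = 0.8741

0.8741


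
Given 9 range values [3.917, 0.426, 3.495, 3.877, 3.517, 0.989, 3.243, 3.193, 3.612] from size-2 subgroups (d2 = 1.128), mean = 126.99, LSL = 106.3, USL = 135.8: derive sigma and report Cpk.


R_bar = (3.917 + 0.426 + 3.495 + 3.877 + 3.517 + 0.989 + 3.243 + 3.193 + 3.612) / 9 = 2.9187778
sigma = R_bar / d2 = 2.9187778 / 1.128 = 2.587569
Cp = (USL - LSL)/(6*sigma) = (135.8 - 106.3)/(6*2.587569) = 1.9001
Cpu = (135.8 - 126.99)/(3*2.587569) = 1.1349
Cpl = (126.99 - 106.3)/(3*2.587569) = 2.6653
Cpk = min(Cpu, Cpl) = 1.1349

1.1349
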